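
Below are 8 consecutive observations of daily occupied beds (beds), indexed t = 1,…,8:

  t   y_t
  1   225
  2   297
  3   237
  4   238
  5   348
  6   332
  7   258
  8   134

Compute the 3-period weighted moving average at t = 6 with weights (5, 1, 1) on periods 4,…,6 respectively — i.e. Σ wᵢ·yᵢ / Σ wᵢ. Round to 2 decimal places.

267.14

Weighted sum: 5·238 + 1·348 + 1·332 = 1190 + 348 + 332 = 1870
Weight total: 5 + 1 + 1 = 7
WMA = 1870 / 7 = 267.14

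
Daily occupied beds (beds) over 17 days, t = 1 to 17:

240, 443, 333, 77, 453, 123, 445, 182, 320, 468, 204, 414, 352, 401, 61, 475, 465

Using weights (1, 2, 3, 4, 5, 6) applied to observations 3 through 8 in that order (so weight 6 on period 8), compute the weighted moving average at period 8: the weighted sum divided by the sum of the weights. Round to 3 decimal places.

269.286

Weighted sum: 1·333 + 2·77 + 3·453 + 4·123 + 5·445 + 6·182 = 333 + 154 + 1359 + 492 + 2225 + 1092 = 5655
Weight total: 1 + 2 + 3 + 4 + 5 + 6 = 21
WMA = 5655 / 21 = 269.286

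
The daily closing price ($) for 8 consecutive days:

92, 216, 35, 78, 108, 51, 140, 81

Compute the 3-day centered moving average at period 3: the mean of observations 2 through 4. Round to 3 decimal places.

Sum of periods 2–4: 216 + 35 + 78 = 329
Divide by 3: 329 / 3 = 109.667

109.667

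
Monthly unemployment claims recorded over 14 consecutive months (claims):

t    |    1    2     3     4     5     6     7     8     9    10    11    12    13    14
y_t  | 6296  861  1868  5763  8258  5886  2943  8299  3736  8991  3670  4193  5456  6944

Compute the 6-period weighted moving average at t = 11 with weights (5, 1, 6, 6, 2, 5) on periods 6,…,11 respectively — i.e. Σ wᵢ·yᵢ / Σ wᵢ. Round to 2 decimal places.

Weighted sum: 5·5886 + 1·2943 + 6·8299 + 6·3736 + 2·8991 + 5·3670 = 29430 + 2943 + 49794 + 22416 + 17982 + 18350 = 140915
Weight total: 5 + 1 + 6 + 6 + 2 + 5 = 25
WMA = 140915 / 25 = 5636.60

5636.60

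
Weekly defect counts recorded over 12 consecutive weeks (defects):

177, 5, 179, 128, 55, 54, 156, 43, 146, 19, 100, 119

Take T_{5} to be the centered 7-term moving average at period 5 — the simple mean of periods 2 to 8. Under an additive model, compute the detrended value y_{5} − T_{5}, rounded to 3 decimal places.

-33.571

Trend T_5 = (5 + 179 + 128 + 55 + 54 + 156 + 43) / 7 = 620/7 = 88.57143
Detrended value: 55 − 88.57143 = -33.571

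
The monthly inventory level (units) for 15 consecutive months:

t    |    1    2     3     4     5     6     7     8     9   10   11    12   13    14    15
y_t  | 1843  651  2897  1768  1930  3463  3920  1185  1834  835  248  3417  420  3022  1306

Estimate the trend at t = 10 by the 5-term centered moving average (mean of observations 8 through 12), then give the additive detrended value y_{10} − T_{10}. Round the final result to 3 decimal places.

-668.800

Trend T_10 = (1185 + 1834 + 835 + 248 + 3417) / 5 = 7519/5 = 1503.80000
Detrended value: 835 − 1503.80000 = -668.800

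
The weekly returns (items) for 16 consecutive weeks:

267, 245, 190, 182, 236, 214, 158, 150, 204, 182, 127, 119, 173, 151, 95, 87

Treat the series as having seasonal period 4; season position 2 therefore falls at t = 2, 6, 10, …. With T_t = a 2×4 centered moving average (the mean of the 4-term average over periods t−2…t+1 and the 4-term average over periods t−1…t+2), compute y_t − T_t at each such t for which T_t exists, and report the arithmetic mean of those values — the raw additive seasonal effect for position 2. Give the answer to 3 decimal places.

Season position 2 occurs at t = 6, 10, 14 (where T_t is defined).
t=6: T_6 = 193.50000; y_6 − T_6 = 214 − 193.50000 = 20.50000
t=10: T_10 = 161.87500; y_10 − T_10 = 182 − 161.87500 = 20.12500
t=14: T_14 = 130.50000; y_14 − T_14 = 151 − 130.50000 = 20.50000
Mean deviation: (20.50000 + 20.12500 + 20.50000) / 3 = 20.375

20.375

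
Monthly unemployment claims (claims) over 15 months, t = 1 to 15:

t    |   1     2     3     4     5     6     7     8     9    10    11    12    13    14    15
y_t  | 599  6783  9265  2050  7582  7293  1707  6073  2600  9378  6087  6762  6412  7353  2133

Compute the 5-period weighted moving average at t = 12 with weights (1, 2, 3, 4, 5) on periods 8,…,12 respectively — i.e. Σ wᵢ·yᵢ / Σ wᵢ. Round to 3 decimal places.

6504.333

Weighted sum: 1·6073 + 2·2600 + 3·9378 + 4·6087 + 5·6762 = 6073 + 5200 + 28134 + 24348 + 33810 = 97565
Weight total: 1 + 2 + 3 + 4 + 5 = 15
WMA = 97565 / 15 = 6504.333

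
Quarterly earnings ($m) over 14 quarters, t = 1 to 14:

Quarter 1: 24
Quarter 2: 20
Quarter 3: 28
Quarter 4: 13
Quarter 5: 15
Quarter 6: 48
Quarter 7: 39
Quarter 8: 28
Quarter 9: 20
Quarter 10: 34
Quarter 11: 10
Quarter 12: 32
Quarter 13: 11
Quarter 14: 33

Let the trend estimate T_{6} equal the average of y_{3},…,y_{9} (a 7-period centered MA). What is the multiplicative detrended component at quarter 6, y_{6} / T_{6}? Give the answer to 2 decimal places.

Trend T_6 = (28 + 13 + 15 + 48 + 39 + 28 + 20) / 7 = 191/7 = 27.2857
Ratio to trend: 48 / 27.2857 = 1.76

1.76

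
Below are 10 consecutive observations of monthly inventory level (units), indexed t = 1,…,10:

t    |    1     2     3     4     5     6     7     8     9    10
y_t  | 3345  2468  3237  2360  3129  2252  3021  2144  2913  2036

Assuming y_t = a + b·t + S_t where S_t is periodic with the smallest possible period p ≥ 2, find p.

First differences y_{t+1} − y_t: -877, 769, -877, 769, -877, 769, …
The difference pattern repeats every 2 terms and not for any smaller step, so p = 2.

2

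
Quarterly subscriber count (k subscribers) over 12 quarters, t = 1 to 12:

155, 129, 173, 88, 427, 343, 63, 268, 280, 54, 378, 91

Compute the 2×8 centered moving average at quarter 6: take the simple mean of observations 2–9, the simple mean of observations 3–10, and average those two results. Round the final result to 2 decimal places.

216.69

Sum over 2–9: 129 + 173 + 88 + 427 + 343 + 63 + 268 + 280 = 1771
Sum over 3–10: 173 + 88 + 427 + 343 + 63 + 268 + 280 + 54 = 1696
CMA at t=6 = (1771 + 1696) / (2·8) = 3467 / 16 = 216.69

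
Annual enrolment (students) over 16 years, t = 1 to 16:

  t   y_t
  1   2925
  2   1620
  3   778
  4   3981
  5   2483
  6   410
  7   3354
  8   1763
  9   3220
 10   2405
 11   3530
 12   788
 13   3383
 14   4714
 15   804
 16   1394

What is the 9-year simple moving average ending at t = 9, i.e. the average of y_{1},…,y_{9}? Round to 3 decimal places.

Sum of periods 1–9: 2925 + 1620 + 778 + 3981 + 2483 + 410 + 3354 + 1763 + 3220 = 20534
Divide by 9: 20534 / 9 = 2281.556

2281.556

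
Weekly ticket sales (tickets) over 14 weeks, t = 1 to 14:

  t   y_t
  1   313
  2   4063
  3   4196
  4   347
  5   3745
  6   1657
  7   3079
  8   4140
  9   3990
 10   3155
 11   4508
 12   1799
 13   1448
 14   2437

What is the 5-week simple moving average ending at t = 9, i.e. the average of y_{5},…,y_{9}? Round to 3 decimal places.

Sum of periods 5–9: 3745 + 1657 + 3079 + 4140 + 3990 = 16611
Divide by 5: 16611 / 5 = 3322.200

3322.200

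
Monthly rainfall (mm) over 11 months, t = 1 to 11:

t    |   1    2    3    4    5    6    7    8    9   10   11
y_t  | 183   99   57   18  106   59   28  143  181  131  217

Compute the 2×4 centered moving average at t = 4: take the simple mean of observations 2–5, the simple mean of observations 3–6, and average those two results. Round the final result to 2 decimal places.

65.00

Sum over 2–5: 99 + 57 + 18 + 106 = 280
Sum over 3–6: 57 + 18 + 106 + 59 = 240
CMA at t=4 = (280 + 240) / (2·4) = 520 / 8 = 65.00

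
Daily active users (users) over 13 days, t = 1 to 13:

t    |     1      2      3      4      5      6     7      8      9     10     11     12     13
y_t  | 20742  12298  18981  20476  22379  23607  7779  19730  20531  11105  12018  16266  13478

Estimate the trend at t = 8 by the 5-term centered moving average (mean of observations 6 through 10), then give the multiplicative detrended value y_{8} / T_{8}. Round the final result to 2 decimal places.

Trend T_8 = (23607 + 7779 + 19730 + 20531 + 11105) / 5 = 82752/5 = 16550.4000
Ratio to trend: 19730 / 16550.4000 = 1.19

1.19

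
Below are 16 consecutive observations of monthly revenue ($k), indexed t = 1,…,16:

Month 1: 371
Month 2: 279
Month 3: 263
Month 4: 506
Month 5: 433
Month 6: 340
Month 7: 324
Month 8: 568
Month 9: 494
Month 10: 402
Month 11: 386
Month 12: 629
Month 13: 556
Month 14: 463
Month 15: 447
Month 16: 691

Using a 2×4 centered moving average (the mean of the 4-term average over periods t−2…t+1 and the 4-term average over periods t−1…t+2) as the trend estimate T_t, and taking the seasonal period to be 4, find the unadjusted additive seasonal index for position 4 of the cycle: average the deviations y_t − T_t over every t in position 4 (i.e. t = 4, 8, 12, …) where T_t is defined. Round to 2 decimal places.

Season position 4 occurs at t = 4, 8, 12 (where T_t is defined).
t=4: T_4 = 377.8750; y_4 − T_4 = 506 − 377.8750 = 128.1250
t=8: T_8 = 439.2500; y_8 − T_8 = 568 − 439.2500 = 128.7500
t=12: T_12 = 500.8750; y_12 − T_12 = 629 − 500.8750 = 128.1250
Mean deviation: (128.1250 + 128.7500 + 128.1250) / 3 = 128.33

128.33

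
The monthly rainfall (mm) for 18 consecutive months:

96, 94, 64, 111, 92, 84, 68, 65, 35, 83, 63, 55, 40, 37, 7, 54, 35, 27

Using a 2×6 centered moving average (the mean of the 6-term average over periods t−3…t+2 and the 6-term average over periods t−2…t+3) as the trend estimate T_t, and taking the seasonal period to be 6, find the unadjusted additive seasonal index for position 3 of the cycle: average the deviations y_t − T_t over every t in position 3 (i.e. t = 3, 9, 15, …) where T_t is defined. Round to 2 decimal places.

-28.79

Season position 3 occurs at t = 9, 15 (where T_t is defined).
t=9: T_9 = 63.9167; y_9 − T_9 = 35 − 63.9167 = -28.9167
t=15: T_15 = 35.6667; y_15 − T_15 = 7 − 35.6667 = -28.6667
Mean deviation: (-28.9167 + -28.6667) / 2 = -28.79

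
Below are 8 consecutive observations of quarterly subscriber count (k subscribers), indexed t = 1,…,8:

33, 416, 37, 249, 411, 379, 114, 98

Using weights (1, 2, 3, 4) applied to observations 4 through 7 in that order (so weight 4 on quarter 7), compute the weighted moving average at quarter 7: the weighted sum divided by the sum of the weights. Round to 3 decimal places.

266.400

Weighted sum: 1·249 + 2·411 + 3·379 + 4·114 = 249 + 822 + 1137 + 456 = 2664
Weight total: 1 + 2 + 3 + 4 = 10
WMA = 2664 / 10 = 266.400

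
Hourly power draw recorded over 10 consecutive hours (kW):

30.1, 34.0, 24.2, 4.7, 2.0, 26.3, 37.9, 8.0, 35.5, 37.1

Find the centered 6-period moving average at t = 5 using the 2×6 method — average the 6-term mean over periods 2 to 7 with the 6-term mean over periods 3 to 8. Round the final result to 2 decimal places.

19.35

Sum over 2–7: 34.0 + 24.2 + 4.7 + 2.0 + 26.3 + 37.9 = 129.1
Sum over 3–8: 24.2 + 4.7 + 2.0 + 26.3 + 37.9 + 8.0 = 103.1
CMA at t=5 = (129.1 + 103.1) / (2·6) = 232.2 / 12 = 19.35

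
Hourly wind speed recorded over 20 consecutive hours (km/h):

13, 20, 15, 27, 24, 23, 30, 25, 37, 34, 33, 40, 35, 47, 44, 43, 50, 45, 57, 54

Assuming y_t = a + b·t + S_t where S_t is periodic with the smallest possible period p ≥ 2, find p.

5

First differences y_{t+1} − y_t: 7, -5, 12, -3, -1, 7, -5, 12, -3, -1, 7, -5, …
The difference pattern repeats every 5 terms and not for any smaller step, so p = 5.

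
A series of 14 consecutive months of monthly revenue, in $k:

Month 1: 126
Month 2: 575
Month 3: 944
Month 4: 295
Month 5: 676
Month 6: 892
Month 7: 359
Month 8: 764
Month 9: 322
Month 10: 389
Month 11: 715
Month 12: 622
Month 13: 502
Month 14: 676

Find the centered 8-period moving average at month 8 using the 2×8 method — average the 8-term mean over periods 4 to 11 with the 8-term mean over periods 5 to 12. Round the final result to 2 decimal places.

571.94

Sum over 4–11: 295 + 676 + 892 + 359 + 764 + 322 + 389 + 715 = 4412
Sum over 5–12: 676 + 892 + 359 + 764 + 322 + 389 + 715 + 622 = 4739
CMA at t=8 = (4412 + 4739) / (2·8) = 9151 / 16 = 571.94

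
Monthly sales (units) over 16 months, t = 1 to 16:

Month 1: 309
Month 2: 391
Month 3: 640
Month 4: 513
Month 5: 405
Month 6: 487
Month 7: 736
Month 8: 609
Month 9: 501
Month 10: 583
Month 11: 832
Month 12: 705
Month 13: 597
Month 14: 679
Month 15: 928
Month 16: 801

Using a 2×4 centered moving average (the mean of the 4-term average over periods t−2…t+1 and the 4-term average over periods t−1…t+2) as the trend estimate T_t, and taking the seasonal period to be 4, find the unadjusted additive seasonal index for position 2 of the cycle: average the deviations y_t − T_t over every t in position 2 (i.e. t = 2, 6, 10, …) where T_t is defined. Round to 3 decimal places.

-60.250

Season position 2 occurs at t = 6, 10, 14 (where T_t is defined).
t=6: T_6 = 547.25000; y_6 − T_6 = 487 − 547.25000 = -60.25000
t=10: T_10 = 643.25000; y_10 − T_10 = 583 − 643.25000 = -60.25000
t=14: T_14 = 739.25000; y_14 − T_14 = 679 − 739.25000 = -60.25000
Mean deviation: (-60.25000 + -60.25000 + -60.25000) / 3 = -60.250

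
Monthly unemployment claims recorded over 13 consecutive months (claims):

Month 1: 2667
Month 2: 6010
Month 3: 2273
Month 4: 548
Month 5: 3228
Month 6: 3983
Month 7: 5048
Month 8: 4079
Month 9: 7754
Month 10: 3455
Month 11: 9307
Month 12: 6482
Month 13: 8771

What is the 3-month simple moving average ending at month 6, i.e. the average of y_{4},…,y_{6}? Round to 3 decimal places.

2586.333

Sum of periods 4–6: 548 + 3228 + 3983 = 7759
Divide by 3: 7759 / 3 = 2586.333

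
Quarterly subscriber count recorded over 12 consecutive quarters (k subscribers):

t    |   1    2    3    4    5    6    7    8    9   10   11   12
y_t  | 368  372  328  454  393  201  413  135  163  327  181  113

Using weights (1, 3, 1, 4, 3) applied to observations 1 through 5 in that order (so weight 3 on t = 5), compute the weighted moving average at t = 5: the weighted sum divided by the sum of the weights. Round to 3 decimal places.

400.583

Weighted sum: 1·368 + 3·372 + 1·328 + 4·454 + 3·393 = 368 + 1116 + 328 + 1816 + 1179 = 4807
Weight total: 1 + 3 + 1 + 4 + 3 = 12
WMA = 4807 / 12 = 400.583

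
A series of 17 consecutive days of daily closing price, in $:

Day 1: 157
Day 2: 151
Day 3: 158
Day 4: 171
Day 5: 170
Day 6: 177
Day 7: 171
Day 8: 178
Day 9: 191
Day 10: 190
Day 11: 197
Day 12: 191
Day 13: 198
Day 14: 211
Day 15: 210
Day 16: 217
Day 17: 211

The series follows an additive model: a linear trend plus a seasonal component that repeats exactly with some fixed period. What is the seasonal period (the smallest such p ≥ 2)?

5

First differences y_{t+1} − y_t: -6, 7, 13, -1, 7, -6, 7, 13, -1, 7, -6, 7, …
The difference pattern repeats every 5 terms and not for any smaller step, so p = 5.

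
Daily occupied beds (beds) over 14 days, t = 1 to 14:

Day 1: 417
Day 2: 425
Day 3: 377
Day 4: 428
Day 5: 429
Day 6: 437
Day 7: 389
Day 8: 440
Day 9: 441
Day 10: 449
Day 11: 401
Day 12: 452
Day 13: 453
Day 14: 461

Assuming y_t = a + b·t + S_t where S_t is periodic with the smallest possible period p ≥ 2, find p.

First differences y_{t+1} − y_t: 8, -48, 51, 1, 8, -48, 51, 1, 8, -48, …
The difference pattern repeats every 4 terms and not for any smaller step, so p = 4.

4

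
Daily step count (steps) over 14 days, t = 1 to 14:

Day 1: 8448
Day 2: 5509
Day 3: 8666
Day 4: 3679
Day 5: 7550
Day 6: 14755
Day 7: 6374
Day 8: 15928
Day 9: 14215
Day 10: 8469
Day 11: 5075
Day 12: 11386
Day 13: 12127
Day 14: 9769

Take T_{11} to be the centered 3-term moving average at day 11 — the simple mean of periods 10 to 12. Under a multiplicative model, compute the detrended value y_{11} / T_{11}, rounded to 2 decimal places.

0.61

Trend T_11 = (8469 + 5075 + 11386) / 3 = 24930/3 = 8310.0000
Ratio to trend: 5075 / 8310.0000 = 0.61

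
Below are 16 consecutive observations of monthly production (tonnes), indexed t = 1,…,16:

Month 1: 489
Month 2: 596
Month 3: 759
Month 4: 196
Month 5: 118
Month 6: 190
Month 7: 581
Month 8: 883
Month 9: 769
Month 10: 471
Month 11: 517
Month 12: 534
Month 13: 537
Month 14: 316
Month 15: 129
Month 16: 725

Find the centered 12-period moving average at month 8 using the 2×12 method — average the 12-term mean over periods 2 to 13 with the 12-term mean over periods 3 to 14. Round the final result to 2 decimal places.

500.92

Sum over 2–13: 596 + 759 + 196 + 118 + 190 + 581 + 883 + 769 + 471 + 517 + 534 + 537 = 6151
Sum over 3–14: 759 + 196 + 118 + 190 + 581 + 883 + 769 + 471 + 517 + 534 + 537 + 316 = 5871
CMA at t=8 = (6151 + 5871) / (2·12) = 12022 / 24 = 500.92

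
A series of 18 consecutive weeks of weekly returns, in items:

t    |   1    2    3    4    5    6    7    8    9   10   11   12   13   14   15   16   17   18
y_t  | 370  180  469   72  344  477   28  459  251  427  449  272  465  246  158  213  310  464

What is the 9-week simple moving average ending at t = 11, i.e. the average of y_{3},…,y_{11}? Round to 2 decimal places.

Sum of periods 3–11: 469 + 72 + 344 + 477 + 28 + 459 + 251 + 427 + 449 = 2976
Divide by 9: 2976 / 9 = 330.67

330.67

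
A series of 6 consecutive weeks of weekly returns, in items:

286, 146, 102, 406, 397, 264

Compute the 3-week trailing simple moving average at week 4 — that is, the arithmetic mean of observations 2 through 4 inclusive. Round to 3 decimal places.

218.000

Sum of periods 2–4: 146 + 102 + 406 = 654
Divide by 3: 654 / 3 = 218.000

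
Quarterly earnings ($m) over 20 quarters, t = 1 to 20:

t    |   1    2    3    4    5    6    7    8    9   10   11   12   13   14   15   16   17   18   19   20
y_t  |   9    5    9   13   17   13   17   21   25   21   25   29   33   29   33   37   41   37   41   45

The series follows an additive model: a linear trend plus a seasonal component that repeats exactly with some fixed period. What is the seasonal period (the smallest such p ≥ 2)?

First differences y_{t+1} − y_t: -4, 4, 4, 4, -4, 4, 4, 4, -4, 4, …
The difference pattern repeats every 4 terms and not for any smaller step, so p = 4.

4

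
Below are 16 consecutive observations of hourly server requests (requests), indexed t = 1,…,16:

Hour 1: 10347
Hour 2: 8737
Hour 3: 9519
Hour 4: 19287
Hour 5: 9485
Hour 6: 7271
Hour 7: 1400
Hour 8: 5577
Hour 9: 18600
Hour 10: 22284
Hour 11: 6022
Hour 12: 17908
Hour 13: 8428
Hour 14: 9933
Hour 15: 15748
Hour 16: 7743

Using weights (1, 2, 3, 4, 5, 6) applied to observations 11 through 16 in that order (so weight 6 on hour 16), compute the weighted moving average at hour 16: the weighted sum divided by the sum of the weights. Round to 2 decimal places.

Weighted sum: 1·6022 + 2·17908 + 3·8428 + 4·9933 + 5·15748 + 6·7743 = 6022 + 35816 + 25284 + 39732 + 78740 + 46458 = 232052
Weight total: 1 + 2 + 3 + 4 + 5 + 6 = 21
WMA = 232052 / 21 = 11050.10

11050.10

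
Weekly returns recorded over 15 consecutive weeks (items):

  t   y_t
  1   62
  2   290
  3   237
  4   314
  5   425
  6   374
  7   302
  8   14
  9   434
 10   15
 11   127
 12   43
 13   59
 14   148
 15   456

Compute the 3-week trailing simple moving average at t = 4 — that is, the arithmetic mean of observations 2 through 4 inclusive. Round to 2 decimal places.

280.33

Sum of periods 2–4: 290 + 237 + 314 = 841
Divide by 3: 841 / 3 = 280.33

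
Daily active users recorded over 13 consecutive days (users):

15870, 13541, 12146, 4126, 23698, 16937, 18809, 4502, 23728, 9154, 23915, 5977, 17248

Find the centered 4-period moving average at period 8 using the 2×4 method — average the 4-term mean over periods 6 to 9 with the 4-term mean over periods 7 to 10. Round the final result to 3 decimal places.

Sum over 6–9: 16937 + 18809 + 4502 + 23728 = 63976
Sum over 7–10: 18809 + 4502 + 23728 + 9154 = 56193
CMA at t=8 = (63976 + 56193) / (2·4) = 120169 / 8 = 15021.125

15021.125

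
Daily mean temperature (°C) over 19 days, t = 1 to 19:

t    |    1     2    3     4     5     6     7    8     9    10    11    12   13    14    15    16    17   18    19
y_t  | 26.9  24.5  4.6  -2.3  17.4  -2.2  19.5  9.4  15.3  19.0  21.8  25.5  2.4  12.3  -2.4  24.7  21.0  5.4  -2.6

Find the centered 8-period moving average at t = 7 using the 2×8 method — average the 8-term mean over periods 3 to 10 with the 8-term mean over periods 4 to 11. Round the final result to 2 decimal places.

Sum over 3–10: 4.6 + (-2.3) + 17.4 + (-2.2) + 19.5 + 9.4 + 15.3 + 19.0 = 80.7
Sum over 4–11: (-2.3) + 17.4 + (-2.2) + 19.5 + 9.4 + 15.3 + 19.0 + 21.8 = 97.9
CMA at t=7 = (80.7 + 97.9) / (2·8) = 178.6 / 16 = 11.16

11.16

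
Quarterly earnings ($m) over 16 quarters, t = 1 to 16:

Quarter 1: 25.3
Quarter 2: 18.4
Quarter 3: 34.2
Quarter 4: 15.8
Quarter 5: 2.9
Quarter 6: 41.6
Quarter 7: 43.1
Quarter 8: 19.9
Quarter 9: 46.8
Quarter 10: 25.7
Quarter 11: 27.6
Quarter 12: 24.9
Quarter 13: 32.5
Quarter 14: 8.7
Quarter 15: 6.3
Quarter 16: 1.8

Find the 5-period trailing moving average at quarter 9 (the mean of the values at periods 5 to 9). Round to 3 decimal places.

30.860

Sum of periods 5–9: 2.9 + 41.6 + 43.1 + 19.9 + 46.8 = 154.3
Divide by 5: 154.3 / 5 = 30.860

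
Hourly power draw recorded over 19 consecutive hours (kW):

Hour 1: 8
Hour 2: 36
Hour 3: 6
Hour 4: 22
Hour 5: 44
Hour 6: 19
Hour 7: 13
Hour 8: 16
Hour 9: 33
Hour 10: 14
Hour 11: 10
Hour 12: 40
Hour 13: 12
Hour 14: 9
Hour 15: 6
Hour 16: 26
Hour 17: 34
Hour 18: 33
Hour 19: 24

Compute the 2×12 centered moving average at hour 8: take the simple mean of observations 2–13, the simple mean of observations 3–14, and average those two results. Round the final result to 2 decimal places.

20.96

Sum over 2–13: 36 + 6 + 22 + 44 + 19 + 13 + 16 + 33 + 14 + 10 + 40 + 12 = 265
Sum over 3–14: 6 + 22 + 44 + 19 + 13 + 16 + 33 + 14 + 10 + 40 + 12 + 9 = 238
CMA at t=8 = (265 + 238) / (2·12) = 503 / 24 = 20.96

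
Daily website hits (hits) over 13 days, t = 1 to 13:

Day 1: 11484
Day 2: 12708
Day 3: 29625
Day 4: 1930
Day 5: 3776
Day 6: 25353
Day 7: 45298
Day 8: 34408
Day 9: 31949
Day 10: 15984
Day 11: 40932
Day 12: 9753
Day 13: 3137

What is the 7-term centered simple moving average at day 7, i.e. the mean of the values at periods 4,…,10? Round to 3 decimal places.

Sum of periods 4–10: 1930 + 3776 + 25353 + 45298 + 34408 + 31949 + 15984 = 158698
Divide by 7: 158698 / 7 = 22671.143

22671.143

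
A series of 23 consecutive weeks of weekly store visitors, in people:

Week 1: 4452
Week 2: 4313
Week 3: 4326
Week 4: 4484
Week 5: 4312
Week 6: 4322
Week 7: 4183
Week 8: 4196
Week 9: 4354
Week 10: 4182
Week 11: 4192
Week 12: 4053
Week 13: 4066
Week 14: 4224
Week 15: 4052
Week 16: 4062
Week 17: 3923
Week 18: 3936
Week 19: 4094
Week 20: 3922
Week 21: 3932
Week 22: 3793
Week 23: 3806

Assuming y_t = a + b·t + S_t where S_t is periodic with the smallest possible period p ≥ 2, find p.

5

First differences y_{t+1} − y_t: -139, 13, 158, -172, 10, -139, 13, 158, -172, 10, -139, 13, …
The difference pattern repeats every 5 terms and not for any smaller step, so p = 5.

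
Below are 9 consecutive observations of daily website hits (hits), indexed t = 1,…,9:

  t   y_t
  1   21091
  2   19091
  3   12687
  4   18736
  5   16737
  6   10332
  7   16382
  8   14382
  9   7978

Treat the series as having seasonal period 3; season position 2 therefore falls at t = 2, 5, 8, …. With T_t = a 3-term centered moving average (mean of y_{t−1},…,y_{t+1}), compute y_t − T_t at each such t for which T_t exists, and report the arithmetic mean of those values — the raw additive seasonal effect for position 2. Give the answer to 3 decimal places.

Season position 2 occurs at t = 2, 5, 8 (where T_t is defined).
t=2: T_2 = 17623.00000; y_2 − T_2 = 19091 − 17623.00000 = 1468.00000
t=5: T_5 = 15268.33333; y_5 − T_5 = 16737 − 15268.33333 = 1468.66667
t=8: T_8 = 12914.00000; y_8 − T_8 = 14382 − 12914.00000 = 1468.00000
Mean deviation: (1468.00000 + 1468.66667 + 1468.00000) / 3 = 1468.222

1468.222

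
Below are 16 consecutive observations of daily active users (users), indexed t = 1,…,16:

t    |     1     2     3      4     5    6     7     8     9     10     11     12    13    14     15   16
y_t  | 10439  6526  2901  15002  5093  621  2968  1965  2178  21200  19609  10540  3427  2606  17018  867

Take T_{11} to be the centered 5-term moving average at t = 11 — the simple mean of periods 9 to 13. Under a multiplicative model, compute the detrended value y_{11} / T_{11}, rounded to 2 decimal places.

Trend T_11 = (2178 + 21200 + 19609 + 10540 + 3427) / 5 = 56954/5 = 11390.8000
Ratio to trend: 19609 / 11390.8000 = 1.72

1.72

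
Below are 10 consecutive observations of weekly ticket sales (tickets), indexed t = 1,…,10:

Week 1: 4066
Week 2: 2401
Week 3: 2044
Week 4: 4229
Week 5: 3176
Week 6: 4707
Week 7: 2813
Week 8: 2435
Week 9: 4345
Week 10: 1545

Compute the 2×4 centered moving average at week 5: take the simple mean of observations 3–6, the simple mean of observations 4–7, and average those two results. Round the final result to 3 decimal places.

Sum over 3–6: 2044 + 4229 + 3176 + 4707 = 14156
Sum over 4–7: 4229 + 3176 + 4707 + 2813 = 14925
CMA at t=5 = (14156 + 14925) / (2·4) = 29081 / 8 = 3635.125

3635.125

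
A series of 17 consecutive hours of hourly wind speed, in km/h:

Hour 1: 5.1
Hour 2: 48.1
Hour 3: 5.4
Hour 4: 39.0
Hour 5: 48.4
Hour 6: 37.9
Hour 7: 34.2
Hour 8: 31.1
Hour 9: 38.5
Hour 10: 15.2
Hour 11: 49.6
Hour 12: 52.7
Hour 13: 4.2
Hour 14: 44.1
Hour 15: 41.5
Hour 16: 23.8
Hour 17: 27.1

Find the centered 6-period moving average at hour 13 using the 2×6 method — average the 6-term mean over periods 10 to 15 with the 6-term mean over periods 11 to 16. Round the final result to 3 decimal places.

35.267

Sum over 10–15: 15.2 + 49.6 + 52.7 + 4.2 + 44.1 + 41.5 = 207.3
Sum over 11–16: 49.6 + 52.7 + 4.2 + 44.1 + 41.5 + 23.8 = 215.9
CMA at t=13 = (207.3 + 215.9) / (2·6) = 423.2 / 12 = 35.267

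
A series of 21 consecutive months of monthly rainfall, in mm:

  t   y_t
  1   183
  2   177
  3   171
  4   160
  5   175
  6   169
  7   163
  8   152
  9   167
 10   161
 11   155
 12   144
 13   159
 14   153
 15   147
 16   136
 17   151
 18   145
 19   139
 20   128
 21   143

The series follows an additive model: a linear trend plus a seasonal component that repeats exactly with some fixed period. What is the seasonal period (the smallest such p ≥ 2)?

First differences y_{t+1} − y_t: -6, -6, -11, 15, -6, -6, -11, 15, -6, -6, …
The difference pattern repeats every 4 terms and not for any smaller step, so p = 4.

4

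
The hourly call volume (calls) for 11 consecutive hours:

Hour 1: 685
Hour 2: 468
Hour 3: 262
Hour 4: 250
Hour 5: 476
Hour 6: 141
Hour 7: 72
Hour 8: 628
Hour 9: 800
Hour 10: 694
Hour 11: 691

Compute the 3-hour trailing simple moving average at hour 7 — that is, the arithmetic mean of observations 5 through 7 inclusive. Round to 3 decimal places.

Sum of periods 5–7: 476 + 141 + 72 = 689
Divide by 3: 689 / 3 = 229.667

229.667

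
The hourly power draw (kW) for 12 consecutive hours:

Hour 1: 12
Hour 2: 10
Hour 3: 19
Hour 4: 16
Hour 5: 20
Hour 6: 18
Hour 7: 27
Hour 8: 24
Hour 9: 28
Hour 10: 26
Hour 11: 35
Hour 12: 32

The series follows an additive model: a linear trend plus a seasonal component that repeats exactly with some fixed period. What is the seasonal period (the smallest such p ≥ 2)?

4

First differences y_{t+1} − y_t: -2, 9, -3, 4, -2, 9, -3, 4, -2, 9, …
The difference pattern repeats every 4 terms and not for any smaller step, so p = 4.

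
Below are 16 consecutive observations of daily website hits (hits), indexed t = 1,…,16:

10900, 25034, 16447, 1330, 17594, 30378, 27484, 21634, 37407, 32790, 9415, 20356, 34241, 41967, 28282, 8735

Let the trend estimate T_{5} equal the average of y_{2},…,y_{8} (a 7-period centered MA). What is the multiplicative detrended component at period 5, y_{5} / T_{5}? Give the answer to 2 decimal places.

0.88

Trend T_5 = (25034 + 16447 + 1330 + 17594 + 30378 + 27484 + 21634) / 7 = 139901/7 = 19985.8571
Ratio to trend: 17594 / 19985.8571 = 0.88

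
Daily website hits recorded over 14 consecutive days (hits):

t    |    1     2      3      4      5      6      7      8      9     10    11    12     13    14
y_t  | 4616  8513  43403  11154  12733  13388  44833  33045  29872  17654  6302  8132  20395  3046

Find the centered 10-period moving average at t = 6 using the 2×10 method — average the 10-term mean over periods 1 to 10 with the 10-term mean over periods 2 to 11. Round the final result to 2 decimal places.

22005.40

Sum over 1–10: 4616 + 8513 + 43403 + 11154 + 12733 + 13388 + 44833 + 33045 + 29872 + 17654 = 219211
Sum over 2–11: 8513 + 43403 + 11154 + 12733 + 13388 + 44833 + 33045 + 29872 + 17654 + 6302 = 220897
CMA at t=6 = (219211 + 220897) / (2·10) = 440108 / 20 = 22005.40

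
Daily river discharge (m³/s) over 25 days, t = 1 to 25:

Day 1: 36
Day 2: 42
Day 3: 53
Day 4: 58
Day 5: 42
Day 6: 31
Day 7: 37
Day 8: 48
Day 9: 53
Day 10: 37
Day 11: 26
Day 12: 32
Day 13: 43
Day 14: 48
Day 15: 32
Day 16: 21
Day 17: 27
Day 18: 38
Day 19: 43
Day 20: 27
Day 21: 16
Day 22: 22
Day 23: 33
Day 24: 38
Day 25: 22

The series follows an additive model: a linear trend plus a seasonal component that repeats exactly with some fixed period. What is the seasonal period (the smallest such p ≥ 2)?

5

First differences y_{t+1} − y_t: 6, 11, 5, -16, -11, 6, 11, 5, -16, -11, 6, 11, …
The difference pattern repeats every 5 terms and not for any smaller step, so p = 5.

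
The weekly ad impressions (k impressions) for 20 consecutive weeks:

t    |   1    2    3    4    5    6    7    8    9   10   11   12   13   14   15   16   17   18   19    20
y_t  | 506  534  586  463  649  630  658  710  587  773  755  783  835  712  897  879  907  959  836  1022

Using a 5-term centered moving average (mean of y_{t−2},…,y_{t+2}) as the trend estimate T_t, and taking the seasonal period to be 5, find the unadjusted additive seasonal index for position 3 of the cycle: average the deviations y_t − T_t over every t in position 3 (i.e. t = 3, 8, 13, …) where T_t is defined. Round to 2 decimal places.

Season position 3 occurs at t = 3, 8, 13, 18 (where T_t is defined).
t=3: T_3 = 547.6000; y_3 − T_3 = 586 − 547.6000 = 38.4000
t=8: T_8 = 671.6000; y_8 − T_8 = 710 − 671.6000 = 38.4000
t=13: T_13 = 796.4000; y_13 − T_13 = 835 − 796.4000 = 38.6000
t=18: T_18 = 920.6000; y_18 − T_18 = 959 − 920.6000 = 38.4000
Mean deviation: (38.4000 + 38.4000 + 38.6000 + 38.4000) / 4 = 38.45

38.45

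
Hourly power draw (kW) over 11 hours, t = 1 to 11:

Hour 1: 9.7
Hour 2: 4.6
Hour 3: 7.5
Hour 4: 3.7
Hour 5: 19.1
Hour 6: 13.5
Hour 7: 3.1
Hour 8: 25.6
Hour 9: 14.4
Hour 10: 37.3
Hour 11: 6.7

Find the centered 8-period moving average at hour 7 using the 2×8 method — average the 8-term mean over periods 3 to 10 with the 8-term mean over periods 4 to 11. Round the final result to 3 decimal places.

Sum over 3–10: 7.5 + 3.7 + 19.1 + 13.5 + 3.1 + 25.6 + 14.4 + 37.3 = 124.2
Sum over 4–11: 3.7 + 19.1 + 13.5 + 3.1 + 25.6 + 14.4 + 37.3 + 6.7 = 123.4
CMA at t=7 = (124.2 + 123.4) / (2·8) = 247.6 / 16 = 15.475

15.475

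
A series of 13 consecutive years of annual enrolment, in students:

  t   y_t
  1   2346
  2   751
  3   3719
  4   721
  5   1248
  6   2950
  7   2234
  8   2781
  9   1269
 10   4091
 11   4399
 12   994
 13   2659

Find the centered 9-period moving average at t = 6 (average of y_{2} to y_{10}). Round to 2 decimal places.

2196.00

Sum of periods 2–10: 751 + 3719 + 721 + 1248 + 2950 + 2234 + 2781 + 1269 + 4091 = 19764
Divide by 9: 19764 / 9 = 2196.00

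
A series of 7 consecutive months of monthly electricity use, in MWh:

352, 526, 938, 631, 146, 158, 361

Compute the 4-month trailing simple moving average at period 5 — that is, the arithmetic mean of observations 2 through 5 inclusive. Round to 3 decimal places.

Sum of periods 2–5: 526 + 938 + 631 + 146 = 2241
Divide by 4: 2241 / 4 = 560.250

560.250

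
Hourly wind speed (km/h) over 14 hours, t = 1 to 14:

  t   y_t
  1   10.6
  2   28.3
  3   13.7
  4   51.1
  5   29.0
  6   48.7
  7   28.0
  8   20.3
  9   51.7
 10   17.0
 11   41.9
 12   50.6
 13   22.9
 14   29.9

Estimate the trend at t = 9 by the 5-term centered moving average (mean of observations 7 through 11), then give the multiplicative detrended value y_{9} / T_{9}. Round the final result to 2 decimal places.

Trend T_9 = (28.0 + 20.3 + 51.7 + 17.0 + 41.9) / 5 = 158.9/5 = 31.7800
Ratio to trend: 51.7 / 31.7800 = 1.63

1.63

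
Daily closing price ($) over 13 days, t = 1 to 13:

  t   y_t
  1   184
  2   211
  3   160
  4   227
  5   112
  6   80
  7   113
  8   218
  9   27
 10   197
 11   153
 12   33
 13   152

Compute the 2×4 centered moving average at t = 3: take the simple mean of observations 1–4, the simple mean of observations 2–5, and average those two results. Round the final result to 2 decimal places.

Sum over 1–4: 184 + 211 + 160 + 227 = 782
Sum over 2–5: 211 + 160 + 227 + 112 = 710
CMA at t=3 = (782 + 710) / (2·4) = 1492 / 8 = 186.50

186.50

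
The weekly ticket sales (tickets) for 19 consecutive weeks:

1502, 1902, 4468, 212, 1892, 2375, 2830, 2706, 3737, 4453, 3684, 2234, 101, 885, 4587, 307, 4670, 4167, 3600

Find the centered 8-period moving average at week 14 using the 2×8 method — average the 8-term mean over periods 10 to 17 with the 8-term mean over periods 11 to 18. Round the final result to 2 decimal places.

2597.25

Sum over 10–17: 4453 + 3684 + 2234 + 101 + 885 + 4587 + 307 + 4670 = 20921
Sum over 11–18: 3684 + 2234 + 101 + 885 + 4587 + 307 + 4670 + 4167 = 20635
CMA at t=14 = (20921 + 20635) / (2·8) = 41556 / 16 = 2597.25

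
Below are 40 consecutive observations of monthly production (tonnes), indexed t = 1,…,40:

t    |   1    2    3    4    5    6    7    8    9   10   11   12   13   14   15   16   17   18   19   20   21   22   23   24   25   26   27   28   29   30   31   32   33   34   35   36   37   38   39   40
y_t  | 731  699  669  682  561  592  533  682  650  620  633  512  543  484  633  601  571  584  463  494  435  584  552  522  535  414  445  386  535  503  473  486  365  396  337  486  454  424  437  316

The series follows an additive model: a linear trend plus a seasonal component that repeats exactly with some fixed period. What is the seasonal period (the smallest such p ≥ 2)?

7

First differences y_{t+1} − y_t: -32, -30, 13, -121, 31, -59, 149, -32, -30, 13, -121, 31, -59, 149, -32, -30, …
The difference pattern repeats every 7 terms and not for any smaller step, so p = 7.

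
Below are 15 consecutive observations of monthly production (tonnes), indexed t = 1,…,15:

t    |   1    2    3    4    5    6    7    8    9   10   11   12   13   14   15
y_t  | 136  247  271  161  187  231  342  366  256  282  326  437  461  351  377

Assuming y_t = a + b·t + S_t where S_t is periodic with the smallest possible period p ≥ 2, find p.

First differences y_{t+1} − y_t: 111, 24, -110, 26, 44, 111, 24, -110, 26, 44, 111, 24, …
The difference pattern repeats every 5 terms and not for any smaller step, so p = 5.

5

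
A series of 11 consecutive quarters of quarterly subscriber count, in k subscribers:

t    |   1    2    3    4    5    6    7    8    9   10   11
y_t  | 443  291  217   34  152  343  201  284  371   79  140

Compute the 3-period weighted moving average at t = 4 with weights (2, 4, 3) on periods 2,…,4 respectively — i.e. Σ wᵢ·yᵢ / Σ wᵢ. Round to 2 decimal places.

172.44

Weighted sum: 2·291 + 4·217 + 3·34 = 582 + 868 + 102 = 1552
Weight total: 2 + 4 + 3 = 9
WMA = 1552 / 9 = 172.44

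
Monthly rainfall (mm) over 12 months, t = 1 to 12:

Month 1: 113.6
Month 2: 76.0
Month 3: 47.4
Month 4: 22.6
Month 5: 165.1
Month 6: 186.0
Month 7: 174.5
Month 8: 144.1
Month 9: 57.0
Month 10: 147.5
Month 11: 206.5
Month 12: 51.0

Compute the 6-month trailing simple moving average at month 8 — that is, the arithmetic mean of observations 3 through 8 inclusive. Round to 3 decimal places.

Sum of periods 3–8: 47.4 + 22.6 + 165.1 + 186.0 + 174.5 + 144.1 = 739.7
Divide by 6: 739.7 / 6 = 123.283

123.283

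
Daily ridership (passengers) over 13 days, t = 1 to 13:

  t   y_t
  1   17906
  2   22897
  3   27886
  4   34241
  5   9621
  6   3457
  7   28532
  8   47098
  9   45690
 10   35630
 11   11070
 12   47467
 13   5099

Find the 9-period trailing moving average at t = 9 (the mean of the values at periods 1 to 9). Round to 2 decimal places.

26369.78

Sum of periods 1–9: 17906 + 22897 + 27886 + 34241 + 9621 + 3457 + 28532 + 47098 + 45690 = 237328
Divide by 9: 237328 / 9 = 26369.78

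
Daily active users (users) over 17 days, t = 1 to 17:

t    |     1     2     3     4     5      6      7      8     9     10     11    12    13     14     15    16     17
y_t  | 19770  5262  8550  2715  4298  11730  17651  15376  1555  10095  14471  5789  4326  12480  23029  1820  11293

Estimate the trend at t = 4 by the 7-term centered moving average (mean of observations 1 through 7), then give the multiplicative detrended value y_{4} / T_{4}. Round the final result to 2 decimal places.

Trend T_4 = (19770 + 5262 + 8550 + 2715 + 4298 + 11730 + 17651) / 7 = 69976/7 = 9996.5714
Ratio to trend: 2715 / 9996.5714 = 0.27

0.27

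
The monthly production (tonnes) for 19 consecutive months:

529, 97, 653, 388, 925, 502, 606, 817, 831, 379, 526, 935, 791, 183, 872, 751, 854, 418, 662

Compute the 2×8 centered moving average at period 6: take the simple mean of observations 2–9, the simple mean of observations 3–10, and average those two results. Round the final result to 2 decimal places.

Sum over 2–9: 97 + 653 + 388 + 925 + 502 + 606 + 817 + 831 = 4819
Sum over 3–10: 653 + 388 + 925 + 502 + 606 + 817 + 831 + 379 = 5101
CMA at t=6 = (4819 + 5101) / (2·8) = 9920 / 16 = 620.00

620.00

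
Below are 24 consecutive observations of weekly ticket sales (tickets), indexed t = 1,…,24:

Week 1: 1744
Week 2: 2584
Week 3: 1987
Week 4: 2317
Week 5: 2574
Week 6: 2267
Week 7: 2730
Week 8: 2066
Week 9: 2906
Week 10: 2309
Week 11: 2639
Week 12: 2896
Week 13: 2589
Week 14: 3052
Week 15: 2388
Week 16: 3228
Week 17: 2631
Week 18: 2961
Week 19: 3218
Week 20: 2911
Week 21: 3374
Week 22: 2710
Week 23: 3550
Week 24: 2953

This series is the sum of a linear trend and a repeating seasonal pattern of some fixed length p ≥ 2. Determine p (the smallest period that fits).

First differences y_{t+1} − y_t: 840, -597, 330, 257, -307, 463, -664, 840, -597, 330, 257, -307, 463, -664, 840, -597, …
The difference pattern repeats every 7 terms and not for any smaller step, so p = 7.

7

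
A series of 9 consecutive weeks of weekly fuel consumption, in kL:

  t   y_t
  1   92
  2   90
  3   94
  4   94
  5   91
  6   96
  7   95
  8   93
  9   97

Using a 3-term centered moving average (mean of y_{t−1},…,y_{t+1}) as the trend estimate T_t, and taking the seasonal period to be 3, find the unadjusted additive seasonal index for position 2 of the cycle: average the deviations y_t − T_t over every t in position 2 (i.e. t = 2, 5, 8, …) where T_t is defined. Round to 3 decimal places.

Season position 2 occurs at t = 2, 5, 8 (where T_t is defined).
t=2: T_2 = 92.00000; y_2 − T_2 = 90 − 92.00000 = -2.00000
t=5: T_5 = 93.66667; y_5 − T_5 = 91 − 93.66667 = -2.66667
t=8: T_8 = 95.00000; y_8 − T_8 = 93 − 95.00000 = -2.00000
Mean deviation: (-2.00000 + -2.66667 + -2.00000) / 3 = -2.222

-2.222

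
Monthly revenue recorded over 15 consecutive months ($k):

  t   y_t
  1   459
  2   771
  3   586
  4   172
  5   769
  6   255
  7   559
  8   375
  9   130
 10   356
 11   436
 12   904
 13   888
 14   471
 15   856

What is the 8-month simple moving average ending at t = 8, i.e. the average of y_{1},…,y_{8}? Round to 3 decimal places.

Sum of periods 1–8: 459 + 771 + 586 + 172 + 769 + 255 + 559 + 375 = 3946
Divide by 8: 3946 / 8 = 493.250

493.250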